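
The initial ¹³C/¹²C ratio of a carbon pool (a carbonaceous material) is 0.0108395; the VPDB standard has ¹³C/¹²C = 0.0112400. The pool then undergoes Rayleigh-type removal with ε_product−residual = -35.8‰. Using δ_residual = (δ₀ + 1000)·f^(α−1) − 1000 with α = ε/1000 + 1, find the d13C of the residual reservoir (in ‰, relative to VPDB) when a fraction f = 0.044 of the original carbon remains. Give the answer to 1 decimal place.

78.5‰

δ₀ = (0.0108395/0.0112400 − 1)×1000 = (0.964368 − 1)×1000 = -35.632‰
α − 1 = ε/1000 = -0.0358
f^(α−1) = 0.044^(-0.0358) = 1.118316
δ_res = (-35.632 + 1000) × 1.118316 − 1000 = 1078.468 − 1000 = 78.47‰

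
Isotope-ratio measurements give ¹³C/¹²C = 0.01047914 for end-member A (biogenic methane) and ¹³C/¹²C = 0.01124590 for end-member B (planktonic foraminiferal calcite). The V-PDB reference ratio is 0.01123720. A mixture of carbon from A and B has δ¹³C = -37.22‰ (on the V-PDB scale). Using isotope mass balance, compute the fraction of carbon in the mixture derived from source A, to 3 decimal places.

δ_A = (0.01047914/0.01123720 − 1)×1000 = (0.932540 − 1)×1000 = -67.460‰
δ_B = (0.01124590/0.01123720 − 1)×1000 = (1.000774 − 1)×1000 = 0.774‰
f_A = (δ_mix − δ_B)/(δ_A − δ_B) = (-37.22 − (0.774))/(-67.460 − (0.774))
f_A = -37.994 / -68.234 = 0.5568

0.557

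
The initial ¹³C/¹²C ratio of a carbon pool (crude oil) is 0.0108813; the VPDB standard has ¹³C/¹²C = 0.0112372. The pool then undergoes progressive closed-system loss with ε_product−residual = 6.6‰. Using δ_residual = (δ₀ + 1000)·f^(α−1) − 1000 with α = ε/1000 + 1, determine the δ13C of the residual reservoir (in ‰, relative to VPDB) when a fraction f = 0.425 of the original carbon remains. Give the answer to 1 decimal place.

-37.1‰

δ₀ = (0.0108813/0.0112372 − 1)×1000 = (0.968328 − 1)×1000 = -31.672‰
α − 1 = ε/1000 = 0.0066
f^(α−1) = 0.425^(0.0066) = 0.994369
δ_res = (-31.672 + 1000) × 0.994369 − 1000 = 962.875 − 1000 = -37.12‰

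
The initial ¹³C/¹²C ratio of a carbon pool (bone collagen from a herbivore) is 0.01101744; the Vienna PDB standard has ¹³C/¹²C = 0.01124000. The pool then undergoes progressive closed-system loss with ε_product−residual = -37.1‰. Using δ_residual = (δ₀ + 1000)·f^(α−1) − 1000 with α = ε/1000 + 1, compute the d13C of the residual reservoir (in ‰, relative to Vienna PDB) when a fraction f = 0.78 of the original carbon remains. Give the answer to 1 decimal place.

-10.7‰

δ₀ = (0.01101744/0.01124000 − 1)×1000 = (0.980199 − 1)×1000 = -19.801‰
α − 1 = ε/1000 = -0.0371
f^(α−1) = 0.78^(-0.0371) = 1.009261
δ_res = (-19.801 + 1000) × 1.009261 − 1000 = 989.276 − 1000 = -10.72‰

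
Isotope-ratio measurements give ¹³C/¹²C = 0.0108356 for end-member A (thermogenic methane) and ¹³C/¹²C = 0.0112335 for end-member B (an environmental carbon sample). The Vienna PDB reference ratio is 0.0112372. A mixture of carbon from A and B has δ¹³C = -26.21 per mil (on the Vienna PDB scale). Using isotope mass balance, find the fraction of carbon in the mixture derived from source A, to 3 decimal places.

δ_A = (0.0108356/0.0112372 − 1)×1000 = (0.964262 − 1)×1000 = -35.738 per mil
δ_B = (0.0112335/0.0112372 − 1)×1000 = (0.999671 − 1)×1000 = -0.329 per mil
f_A = (δ_mix − δ_B)/(δ_A − δ_B) = (-26.21 − (-0.329))/(-35.738 − (-0.329))
f_A = -25.881 / -35.409 = 0.7309

0.731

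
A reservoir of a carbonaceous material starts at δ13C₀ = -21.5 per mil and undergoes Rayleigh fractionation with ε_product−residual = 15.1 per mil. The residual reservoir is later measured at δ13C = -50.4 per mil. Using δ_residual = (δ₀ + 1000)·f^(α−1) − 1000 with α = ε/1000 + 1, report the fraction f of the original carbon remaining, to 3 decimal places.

α − 1 = ε/1000 = 0.0151
(δ_res + 1000)/(δ₀ + 1000) = (-50.4 + 1000)/(-21.5 + 1000) = 949.6/978.5 = 0.970465
f = 0.970465^(1/0.0151) = exp(ln(0.970465)/0.0151) = exp(-0.02998/0.0151)
f = exp(-1.9854) = 0.1373

0.137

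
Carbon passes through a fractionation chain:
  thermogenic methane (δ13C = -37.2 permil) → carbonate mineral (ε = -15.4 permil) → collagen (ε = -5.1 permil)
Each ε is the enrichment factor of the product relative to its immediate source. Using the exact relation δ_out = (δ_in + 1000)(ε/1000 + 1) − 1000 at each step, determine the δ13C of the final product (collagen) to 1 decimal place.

-56.9 permil

step 1: δ = (-37.20 + 1000)·(-15.4/1000 + 1) − 1000 = -52.03 permil
step 2: δ = (-52.03 + 1000)·(-5.1/1000 + 1) − 1000 = -56.86 permil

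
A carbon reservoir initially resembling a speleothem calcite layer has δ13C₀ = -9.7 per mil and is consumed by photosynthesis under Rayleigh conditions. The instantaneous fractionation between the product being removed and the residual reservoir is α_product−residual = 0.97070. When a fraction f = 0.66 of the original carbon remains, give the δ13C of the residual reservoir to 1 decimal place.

2.4 per mil

Rayleigh residual: δ_res = (δ₀ + 1000)·f^(α−1) − 1000
α − 1 = -0.02930
f^(α−1) = 0.66^(-0.02930) = 1.012249
δ_res = (-9.7 + 1000) × 1.012249 − 1000 = 1002.430 − 1000 = 2.43 per mil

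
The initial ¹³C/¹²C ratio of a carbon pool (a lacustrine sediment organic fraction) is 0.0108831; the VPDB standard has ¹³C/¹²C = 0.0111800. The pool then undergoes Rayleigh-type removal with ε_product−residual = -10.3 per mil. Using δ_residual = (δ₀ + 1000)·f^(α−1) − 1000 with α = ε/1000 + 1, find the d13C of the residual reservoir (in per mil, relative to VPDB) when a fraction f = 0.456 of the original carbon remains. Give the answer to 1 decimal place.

-18.7 per mil

δ₀ = (0.0108831/0.0111800 − 1)×1000 = (0.973444 − 1)×1000 = -26.556 per mil
α − 1 = ε/1000 = -0.0103
f^(α−1) = 0.456^(-0.0103) = 1.008121
δ_res = (-26.556 + 1000) × 1.008121 − 1000 = 981.349 − 1000 = -18.65 per mil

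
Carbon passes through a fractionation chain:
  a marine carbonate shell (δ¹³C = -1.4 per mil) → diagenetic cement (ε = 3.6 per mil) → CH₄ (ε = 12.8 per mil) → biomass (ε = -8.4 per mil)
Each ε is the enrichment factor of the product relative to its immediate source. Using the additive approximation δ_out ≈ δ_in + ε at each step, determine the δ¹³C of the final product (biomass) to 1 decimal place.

step 1: δ ≈ -1.4 + (3.6) = 2.2 per mil
step 2: δ ≈ 2.2 + (12.8) = 15.0 per mil
step 3: δ ≈ 15.0 + (-8.4) = 6.6 per mil

6.6 per mil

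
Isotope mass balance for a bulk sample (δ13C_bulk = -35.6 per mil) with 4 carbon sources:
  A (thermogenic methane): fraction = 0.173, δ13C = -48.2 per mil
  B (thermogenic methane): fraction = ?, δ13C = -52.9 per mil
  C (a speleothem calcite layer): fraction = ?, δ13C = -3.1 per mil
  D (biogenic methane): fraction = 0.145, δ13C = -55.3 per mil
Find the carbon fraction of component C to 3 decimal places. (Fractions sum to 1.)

Let f_C and f_B be the unknown fractions; fractions sum to 1 so f_C + f_B = 0.682.
Mass balance: Σ fᵢ·δᵢ = δ_bulk ⇒ f_C·(-3.1) + f_B·(-52.9) = -35.6 − (-16.357) = -19.243
Substitute f_B = 0.682 − f_C:
f_C·(-3.1 − -52.9) = -19.243 − 0.682×(-52.9) = 16.835
f_C = 16.835 / 49.8 = 0.3381

0.338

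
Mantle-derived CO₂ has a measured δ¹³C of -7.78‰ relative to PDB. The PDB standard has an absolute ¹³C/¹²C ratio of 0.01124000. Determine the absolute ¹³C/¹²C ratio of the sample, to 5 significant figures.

0.011153

R_sample = R_standard × (δ¹³C/1000 + 1)
R_sample = 0.01124000 × (-7.78/1000 + 1) = 0.01124000 × 0.992220
R_sample = 0.0111526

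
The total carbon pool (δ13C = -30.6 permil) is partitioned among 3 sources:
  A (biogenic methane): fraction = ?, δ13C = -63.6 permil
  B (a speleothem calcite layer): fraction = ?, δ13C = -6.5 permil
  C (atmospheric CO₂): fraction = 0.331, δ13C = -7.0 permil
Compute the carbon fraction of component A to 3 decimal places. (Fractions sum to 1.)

Let f_A and f_B be the unknown fractions; fractions sum to 1 so f_A + f_B = 0.669.
Mass balance: Σ fᵢ·δᵢ = δ_bulk ⇒ f_A·(-63.6) + f_B·(-6.5) = -30.6 − (-2.317) = -28.283
Substitute f_B = 0.669 − f_A:
f_A·(-63.6 − -6.5) = -28.283 − 0.669×(-6.5) = -23.934
f_A = -23.934 / -57.1 = 0.4192

0.419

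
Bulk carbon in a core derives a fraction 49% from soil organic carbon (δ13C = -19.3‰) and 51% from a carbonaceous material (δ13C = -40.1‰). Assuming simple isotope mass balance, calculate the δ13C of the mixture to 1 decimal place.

δ_mix = f_A·δ_A + f_B·δ_B
δ_mix = 0.49 × (-19.3) + 0.51 × (-40.1)
δ_mix = -9.46 + -20.45 = -29.91‰

-29.9‰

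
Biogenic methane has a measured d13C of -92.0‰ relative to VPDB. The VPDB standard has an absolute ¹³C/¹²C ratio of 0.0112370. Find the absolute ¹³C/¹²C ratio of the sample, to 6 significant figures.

0.0102032

R_sample = R_standard × (d13C/1000 + 1)
R_sample = 0.0112370 × (-92.0/1000 + 1) = 0.0112370 × 0.908000
R_sample = 0.0102032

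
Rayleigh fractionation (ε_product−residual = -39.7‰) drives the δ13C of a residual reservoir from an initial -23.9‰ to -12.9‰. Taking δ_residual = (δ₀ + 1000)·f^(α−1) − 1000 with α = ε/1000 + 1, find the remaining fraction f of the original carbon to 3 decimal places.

0.754

α − 1 = ε/1000 = -0.0397
(δ_res + 1000)/(δ₀ + 1000) = (-12.9 + 1000)/(-23.9 + 1000) = 987.1/976.1 = 1.011269
f = 1.011269^(1/-0.0397) = exp(ln(1.011269)/-0.0397) = exp(0.01121/-0.0397)
f = exp(-0.2823) = 0.7541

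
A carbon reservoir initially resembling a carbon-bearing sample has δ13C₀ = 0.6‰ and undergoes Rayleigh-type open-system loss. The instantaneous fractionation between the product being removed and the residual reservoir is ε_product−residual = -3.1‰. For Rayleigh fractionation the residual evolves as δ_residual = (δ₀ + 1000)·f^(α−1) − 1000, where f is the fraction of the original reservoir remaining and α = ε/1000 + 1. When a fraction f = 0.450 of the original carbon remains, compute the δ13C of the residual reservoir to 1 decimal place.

Rayleigh residual: δ_res = (δ₀ + 1000)·f^(α−1) − 1000
α = ε/1000 + 1 = 0.99690, so α − 1 = -0.00310
f^(α−1) = 0.450^(-0.00310) = 1.002478
δ_res = (0.6 + 1000) × 1.002478 − 1000 = 1003.080 − 1000 = 3.08‰

3.1‰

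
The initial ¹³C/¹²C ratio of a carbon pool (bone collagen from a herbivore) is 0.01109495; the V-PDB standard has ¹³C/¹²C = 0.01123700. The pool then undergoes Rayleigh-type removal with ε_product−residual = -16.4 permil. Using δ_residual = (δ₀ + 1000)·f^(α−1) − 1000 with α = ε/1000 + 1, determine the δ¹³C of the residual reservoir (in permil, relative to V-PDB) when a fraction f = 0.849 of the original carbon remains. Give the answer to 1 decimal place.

-10.0 permil

δ₀ = (0.01109495/0.01123700 − 1)×1000 = (0.987359 − 1)×1000 = -12.641 permil
α − 1 = ε/1000 = -0.0164
f^(α−1) = 0.849^(-0.0164) = 1.002688
δ_res = (-12.641 + 1000) × 1.002688 − 1000 = 990.013 − 1000 = -9.99 permil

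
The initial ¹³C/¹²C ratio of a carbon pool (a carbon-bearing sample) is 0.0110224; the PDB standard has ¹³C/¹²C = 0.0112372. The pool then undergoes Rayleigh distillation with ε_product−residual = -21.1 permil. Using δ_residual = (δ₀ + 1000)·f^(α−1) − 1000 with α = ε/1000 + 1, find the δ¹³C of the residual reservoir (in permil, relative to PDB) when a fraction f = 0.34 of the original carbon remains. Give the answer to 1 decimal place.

3.5 permil

δ₀ = (0.0110224/0.0112372 − 1)×1000 = (0.980885 − 1)×1000 = -19.115 permil
α − 1 = ε/1000 = -0.0211
f^(α−1) = 0.34^(-0.0211) = 1.023024
δ_res = (-19.115 + 1000) × 1.023024 − 1000 = 1003.469 − 1000 = 3.47 permil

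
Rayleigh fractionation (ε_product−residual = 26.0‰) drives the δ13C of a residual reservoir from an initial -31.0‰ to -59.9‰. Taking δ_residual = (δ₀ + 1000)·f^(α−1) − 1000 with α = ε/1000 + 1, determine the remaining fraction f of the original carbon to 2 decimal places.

α − 1 = ε/1000 = 0.0260
(δ_res + 1000)/(δ₀ + 1000) = (-59.9 + 1000)/(-31.0 + 1000) = 940.1/969.0 = 0.970175
f = 0.970175^(1/0.0260) = exp(ln(0.970175)/0.0260) = exp(-0.03028/0.0260)
f = exp(-1.1646) = 0.3121

0.31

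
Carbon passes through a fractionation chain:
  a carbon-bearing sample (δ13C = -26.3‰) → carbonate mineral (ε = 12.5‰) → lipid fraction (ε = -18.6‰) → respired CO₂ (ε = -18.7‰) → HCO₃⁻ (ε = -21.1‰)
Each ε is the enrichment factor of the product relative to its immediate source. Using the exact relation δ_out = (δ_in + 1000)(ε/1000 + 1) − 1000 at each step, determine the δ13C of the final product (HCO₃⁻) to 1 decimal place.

-70.6‰

step 1: δ = (-26.30 + 1000)·(12.5/1000 + 1) − 1000 = -14.13‰
step 2: δ = (-14.13 + 1000)·(-18.6/1000 + 1) − 1000 = -32.47‰
step 3: δ = (-32.47 + 1000)·(-18.7/1000 + 1) − 1000 = -50.56‰
step 4: δ = (-50.56 + 1000)·(-21.1/1000 + 1) − 1000 = -70.59‰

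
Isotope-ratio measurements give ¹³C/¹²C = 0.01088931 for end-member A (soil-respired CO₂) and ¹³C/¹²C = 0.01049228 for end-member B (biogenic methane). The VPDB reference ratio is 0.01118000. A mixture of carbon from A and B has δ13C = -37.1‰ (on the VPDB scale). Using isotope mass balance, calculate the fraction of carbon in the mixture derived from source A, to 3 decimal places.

0.687

δ_A = (0.01088931/0.01118000 − 1)×1000 = (0.973999 − 1)×1000 = -26.001‰
δ_B = (0.01049228/0.01118000 − 1)×1000 = (0.938487 − 1)×1000 = -61.513‰
f_A = (δ_mix − δ_B)/(δ_A − δ_B) = (-37.1 − (-61.513))/(-26.001 − (-61.513))
f_A = 24.413 / 35.513 = 0.6875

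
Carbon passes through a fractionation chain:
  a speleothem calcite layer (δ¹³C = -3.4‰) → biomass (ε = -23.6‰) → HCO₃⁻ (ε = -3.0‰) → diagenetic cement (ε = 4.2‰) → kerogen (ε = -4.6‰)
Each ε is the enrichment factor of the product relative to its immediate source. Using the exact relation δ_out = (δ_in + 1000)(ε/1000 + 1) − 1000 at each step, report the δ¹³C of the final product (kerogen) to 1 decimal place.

-30.2‰

step 1: δ = (-3.40 + 1000)·(-23.6/1000 + 1) − 1000 = -26.92‰
step 2: δ = (-26.92 + 1000)·(-3.0/1000 + 1) − 1000 = -29.84‰
step 3: δ = (-29.84 + 1000)·(4.2/1000 + 1) − 1000 = -25.76‰
step 4: δ = (-25.76 + 1000)·(-4.6/1000 + 1) − 1000 = -30.25‰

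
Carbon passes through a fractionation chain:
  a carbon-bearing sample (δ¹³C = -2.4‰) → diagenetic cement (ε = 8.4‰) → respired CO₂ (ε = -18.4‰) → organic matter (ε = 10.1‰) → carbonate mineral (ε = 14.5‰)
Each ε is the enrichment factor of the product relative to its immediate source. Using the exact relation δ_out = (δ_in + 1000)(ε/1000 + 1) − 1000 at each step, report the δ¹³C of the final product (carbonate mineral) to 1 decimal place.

11.9‰

step 1: δ = (-2.40 + 1000)·(8.4/1000 + 1) − 1000 = 5.98‰
step 2: δ = (5.98 + 1000)·(-18.4/1000 + 1) − 1000 = -12.53‰
step 3: δ = (-12.53 + 1000)·(10.1/1000 + 1) − 1000 = -2.56‰
step 4: δ = (-2.56 + 1000)·(14.5/1000 + 1) − 1000 = 11.91‰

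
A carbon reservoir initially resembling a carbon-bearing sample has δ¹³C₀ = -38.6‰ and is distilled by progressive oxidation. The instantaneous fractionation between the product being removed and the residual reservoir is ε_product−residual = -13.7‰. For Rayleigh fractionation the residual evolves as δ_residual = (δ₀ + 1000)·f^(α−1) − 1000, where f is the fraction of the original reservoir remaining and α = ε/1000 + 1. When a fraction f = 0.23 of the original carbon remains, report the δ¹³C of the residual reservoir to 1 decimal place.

-19.0‰

Rayleigh residual: δ_res = (δ₀ + 1000)·f^(α−1) − 1000
α = ε/1000 + 1 = 0.98630, so α − 1 = -0.01370
f^(α−1) = 0.23^(-0.01370) = 1.020339
δ_res = (-38.6 + 1000) × 1.020339 − 1000 = 980.954 − 1000 = -19.05‰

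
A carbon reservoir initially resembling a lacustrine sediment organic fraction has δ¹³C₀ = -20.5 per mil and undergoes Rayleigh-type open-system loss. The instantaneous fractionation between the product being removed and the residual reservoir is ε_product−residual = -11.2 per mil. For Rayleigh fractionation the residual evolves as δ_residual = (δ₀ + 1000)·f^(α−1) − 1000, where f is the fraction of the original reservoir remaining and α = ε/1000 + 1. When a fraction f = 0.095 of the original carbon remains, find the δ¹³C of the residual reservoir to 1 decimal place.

Rayleigh residual: δ_res = (δ₀ + 1000)·f^(α−1) − 1000
α = ε/1000 + 1 = 0.98880, so α − 1 = -0.01120
f^(α−1) = 0.095^(-0.01120) = 1.026714
δ_res = (-20.5 + 1000) × 1.026714 − 1000 = 1005.666 − 1000 = 5.67 per mil

5.7 per mil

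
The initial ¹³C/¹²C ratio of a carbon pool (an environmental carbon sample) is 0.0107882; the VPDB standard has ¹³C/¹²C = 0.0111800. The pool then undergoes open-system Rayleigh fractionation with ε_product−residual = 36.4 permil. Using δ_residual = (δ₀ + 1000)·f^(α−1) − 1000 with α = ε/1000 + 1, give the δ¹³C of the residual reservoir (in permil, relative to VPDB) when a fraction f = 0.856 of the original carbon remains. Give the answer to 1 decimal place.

-40.5 permil

δ₀ = (0.0107882/0.0111800 − 1)×1000 = (0.964955 − 1)×1000 = -35.045 permil
α − 1 = ε/1000 = 0.0364
f^(α−1) = 0.856^(0.0364) = 0.994356
δ_res = (-35.045 + 1000) × 0.994356 − 1000 = 959.509 − 1000 = -40.49 permil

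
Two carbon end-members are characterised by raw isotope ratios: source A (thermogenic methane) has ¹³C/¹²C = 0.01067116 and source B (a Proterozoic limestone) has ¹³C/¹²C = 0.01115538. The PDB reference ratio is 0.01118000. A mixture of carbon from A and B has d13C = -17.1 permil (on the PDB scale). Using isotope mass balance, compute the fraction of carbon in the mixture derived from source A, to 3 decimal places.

δ_A = (0.01067116/0.01118000 − 1)×1000 = (0.954487 − 1)×1000 = -45.513 permil
δ_B = (0.01115538/0.01118000 − 1)×1000 = (0.997798 − 1)×1000 = -2.202 permil
f_A = (δ_mix − δ_B)/(δ_A − δ_B) = (-17.1 − (-2.202))/(-45.513 − (-2.202))
f_A = -14.898 / -43.311 = 0.3440

0.344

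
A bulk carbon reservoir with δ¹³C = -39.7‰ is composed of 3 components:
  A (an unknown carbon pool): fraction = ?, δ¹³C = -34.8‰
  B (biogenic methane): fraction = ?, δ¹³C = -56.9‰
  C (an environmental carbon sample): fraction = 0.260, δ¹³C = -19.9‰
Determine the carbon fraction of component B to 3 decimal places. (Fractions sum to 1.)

0.397

Let f_B and f_A be the unknown fractions; fractions sum to 1 so f_B + f_A = 0.740.
Mass balance: Σ fᵢ·δᵢ = δ_bulk ⇒ f_B·(-56.9) + f_A·(-34.8) = -39.7 − (-5.174) = -34.526
Substitute f_A = 0.740 − f_B:
f_B·(-56.9 − -34.8) = -34.526 − 0.740×(-34.8) = -8.774
f_B = -8.774 / -22.1 = 0.3970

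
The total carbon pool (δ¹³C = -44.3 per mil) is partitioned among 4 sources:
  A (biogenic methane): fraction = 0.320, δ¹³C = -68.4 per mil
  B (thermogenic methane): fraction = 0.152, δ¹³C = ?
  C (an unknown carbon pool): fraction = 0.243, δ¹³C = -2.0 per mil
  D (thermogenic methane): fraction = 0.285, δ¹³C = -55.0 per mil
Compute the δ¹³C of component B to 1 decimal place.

-41.1 per mil

Isotope mass balance: δ_bulk = Σ fᵢ·δᵢ.
-44.3 = 0.320×(-68.4) + 0.152×δ_B + 0.243×(-2.0) + 0.285×(-55.0)
0.152·δ_B = -44.3 − (-38.049) = -6.251
δ_B = -6.251 / 0.152 = -41.12 per mil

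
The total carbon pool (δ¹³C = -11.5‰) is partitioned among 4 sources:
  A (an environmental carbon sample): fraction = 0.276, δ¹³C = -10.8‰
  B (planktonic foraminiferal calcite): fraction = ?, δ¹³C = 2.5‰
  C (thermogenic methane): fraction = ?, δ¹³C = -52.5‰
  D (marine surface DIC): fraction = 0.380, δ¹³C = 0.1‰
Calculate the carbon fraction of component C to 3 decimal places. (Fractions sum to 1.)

Let f_C and f_B be the unknown fractions; fractions sum to 1 so f_C + f_B = 0.344.
Mass balance: Σ fᵢ·δᵢ = δ_bulk ⇒ f_C·(-52.5) + f_B·(2.5) = -11.5 − (-2.943) = -8.557
Substitute f_B = 0.344 − f_C:
f_C·(-52.5 − 2.5) = -8.557 − 0.344×(2.5) = -9.417
f_C = -9.417 / -55.0 = 0.1712

0.171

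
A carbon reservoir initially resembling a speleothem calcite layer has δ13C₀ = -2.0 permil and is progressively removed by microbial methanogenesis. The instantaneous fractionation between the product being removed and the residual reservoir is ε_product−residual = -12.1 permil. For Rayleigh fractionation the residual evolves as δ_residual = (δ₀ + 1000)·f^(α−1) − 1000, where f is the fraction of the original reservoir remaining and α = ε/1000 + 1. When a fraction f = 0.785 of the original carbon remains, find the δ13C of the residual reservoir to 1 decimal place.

Rayleigh residual: δ_res = (δ₀ + 1000)·f^(α−1) − 1000
α = ε/1000 + 1 = 0.98790, so α − 1 = -0.01210
f^(α−1) = 0.785^(-0.01210) = 1.002933
δ_res = (-2.0 + 1000) × 1.002933 − 1000 = 1000.927 − 1000 = 0.93 permil

0.9 permil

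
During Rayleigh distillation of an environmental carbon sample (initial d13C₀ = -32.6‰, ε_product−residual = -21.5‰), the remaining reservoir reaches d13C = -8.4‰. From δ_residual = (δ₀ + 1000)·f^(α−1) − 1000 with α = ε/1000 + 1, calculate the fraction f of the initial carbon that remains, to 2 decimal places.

α − 1 = ε/1000 = -0.0215
(δ_res + 1000)/(δ₀ + 1000) = (-8.4 + 1000)/(-32.6 + 1000) = 991.6/967.4 = 1.025016
f = 1.025016^(1/-0.0215) = exp(ln(1.025016)/-0.0215) = exp(0.02471/-0.0215)
f = exp(-1.1492) = 0.3169

0.32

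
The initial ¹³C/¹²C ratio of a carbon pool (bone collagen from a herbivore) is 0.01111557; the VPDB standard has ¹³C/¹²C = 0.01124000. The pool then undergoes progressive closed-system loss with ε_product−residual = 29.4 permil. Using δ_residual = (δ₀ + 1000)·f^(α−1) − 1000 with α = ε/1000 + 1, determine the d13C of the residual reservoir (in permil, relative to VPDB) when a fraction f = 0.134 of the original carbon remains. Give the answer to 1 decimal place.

δ₀ = (0.01111557/0.01124000 − 1)×1000 = (0.988930 − 1)×1000 = -11.070 permil
α − 1 = ε/1000 = 0.0294
f^(α−1) = 0.134^(0.0294) = 0.942621
δ_res = (-11.070 + 1000) × 0.942621 − 1000 = 932.185 − 1000 = -67.81 permil

-67.8 permil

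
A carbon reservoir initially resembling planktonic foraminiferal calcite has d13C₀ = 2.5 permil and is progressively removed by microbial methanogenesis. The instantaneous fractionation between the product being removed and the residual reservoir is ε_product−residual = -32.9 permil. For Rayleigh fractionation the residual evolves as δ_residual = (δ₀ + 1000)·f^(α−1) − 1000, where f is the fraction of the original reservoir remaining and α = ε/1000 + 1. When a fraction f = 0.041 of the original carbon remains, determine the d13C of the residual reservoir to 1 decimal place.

113.6 permil

Rayleigh residual: δ_res = (δ₀ + 1000)·f^(α−1) − 1000
α = ε/1000 + 1 = 0.96710, so α − 1 = -0.03290
f^(α−1) = 0.041^(-0.03290) = 1.110809
δ_res = (2.5 + 1000) × 1.110809 − 1000 = 1113.586 − 1000 = 113.59 permil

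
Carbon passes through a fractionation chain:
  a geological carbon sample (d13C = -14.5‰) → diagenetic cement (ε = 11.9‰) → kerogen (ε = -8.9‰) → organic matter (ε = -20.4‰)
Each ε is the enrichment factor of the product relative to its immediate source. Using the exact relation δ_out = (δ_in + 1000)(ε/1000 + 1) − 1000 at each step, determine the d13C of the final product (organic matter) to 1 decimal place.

-31.8‰

step 1: δ = (-14.50 + 1000)·(11.9/1000 + 1) − 1000 = -2.77‰
step 2: δ = (-2.77 + 1000)·(-8.9/1000 + 1) − 1000 = -11.65‰
step 3: δ = (-11.65 + 1000)·(-20.4/1000 + 1) − 1000 = -31.81‰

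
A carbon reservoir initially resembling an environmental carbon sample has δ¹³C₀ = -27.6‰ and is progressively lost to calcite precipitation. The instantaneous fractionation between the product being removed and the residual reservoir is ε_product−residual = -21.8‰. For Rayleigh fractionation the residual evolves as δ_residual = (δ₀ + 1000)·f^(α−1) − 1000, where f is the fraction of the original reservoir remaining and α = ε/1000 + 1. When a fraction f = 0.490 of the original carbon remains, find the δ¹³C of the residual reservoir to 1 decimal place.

Rayleigh residual: δ_res = (δ₀ + 1000)·f^(α−1) − 1000
α = ε/1000 + 1 = 0.97820, so α − 1 = -0.02180
f^(α−1) = 0.490^(-0.02180) = 1.015673
δ_res = (-27.6 + 1000) × 1.015673 − 1000 = 987.640 − 1000 = -12.36‰

-12.4‰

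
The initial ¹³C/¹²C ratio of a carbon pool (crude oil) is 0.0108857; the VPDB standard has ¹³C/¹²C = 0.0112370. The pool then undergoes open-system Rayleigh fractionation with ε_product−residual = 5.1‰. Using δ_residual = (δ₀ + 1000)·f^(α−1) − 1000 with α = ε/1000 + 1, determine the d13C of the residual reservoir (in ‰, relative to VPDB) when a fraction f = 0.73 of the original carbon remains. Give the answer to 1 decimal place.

δ₀ = (0.0108857/0.0112370 − 1)×1000 = (0.968737 − 1)×1000 = -31.263‰
α − 1 = ε/1000 = 0.0051
f^(α−1) = 0.73^(0.0051) = 0.998396
δ_res = (-31.263 + 1000) × 0.998396 − 1000 = 967.184 − 1000 = -32.82‰

-32.8‰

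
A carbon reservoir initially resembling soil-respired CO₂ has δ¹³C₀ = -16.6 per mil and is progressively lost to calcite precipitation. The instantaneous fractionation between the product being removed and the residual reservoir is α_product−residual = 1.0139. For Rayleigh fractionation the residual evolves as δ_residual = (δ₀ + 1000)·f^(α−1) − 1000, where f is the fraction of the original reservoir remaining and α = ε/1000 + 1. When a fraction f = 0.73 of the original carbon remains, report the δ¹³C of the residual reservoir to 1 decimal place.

Rayleigh residual: δ_res = (δ₀ + 1000)·f^(α−1) − 1000
α − 1 = 0.01390
f^(α−1) = 0.73^(0.01390) = 0.995635
δ_res = (-16.6 + 1000) × 0.995635 − 1000 = 979.108 − 1000 = -20.89 per mil

-20.9 per mil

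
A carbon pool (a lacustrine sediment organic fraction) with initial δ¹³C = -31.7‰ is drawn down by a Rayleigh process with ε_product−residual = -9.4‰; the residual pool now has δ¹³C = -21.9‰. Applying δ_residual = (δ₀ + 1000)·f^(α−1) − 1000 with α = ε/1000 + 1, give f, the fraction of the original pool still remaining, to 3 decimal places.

α − 1 = ε/1000 = -0.0094
(δ_res + 1000)/(δ₀ + 1000) = (-21.9 + 1000)/(-31.7 + 1000) = 978.1/968.3 = 1.010121
f = 1.010121^(1/-0.0094) = exp(ln(1.010121)/-0.0094) = exp(0.01007/-0.0094)
f = exp(-1.0713) = 0.3426

0.343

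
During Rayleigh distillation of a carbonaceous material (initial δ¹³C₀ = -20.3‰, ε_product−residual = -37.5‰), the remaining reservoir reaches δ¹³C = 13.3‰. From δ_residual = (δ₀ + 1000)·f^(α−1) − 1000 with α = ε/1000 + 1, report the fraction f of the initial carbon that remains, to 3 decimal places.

α − 1 = ε/1000 = -0.0375
(δ_res + 1000)/(δ₀ + 1000) = (13.3 + 1000)/(-20.3 + 1000) = 1013.3/979.7 = 1.034296
f = 1.034296^(1/-0.0375) = exp(ln(1.034296)/-0.0375) = exp(0.03372/-0.0375)
f = exp(-0.8992) = 0.4069

0.407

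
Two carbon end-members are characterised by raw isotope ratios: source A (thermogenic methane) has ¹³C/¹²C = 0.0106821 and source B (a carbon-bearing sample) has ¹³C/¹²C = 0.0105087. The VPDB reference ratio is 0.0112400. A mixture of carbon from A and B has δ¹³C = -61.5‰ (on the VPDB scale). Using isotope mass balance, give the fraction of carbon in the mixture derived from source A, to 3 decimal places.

δ_A = (0.0106821/0.0112400 − 1)×1000 = (0.950365 − 1)×1000 = -49.635‰
δ_B = (0.0105087/0.0112400 − 1)×1000 = (0.934938 − 1)×1000 = -65.062‰
f_A = (δ_mix − δ_B)/(δ_A − δ_B) = (-61.5 − (-65.062))/(-49.635 − (-65.062))
f_A = 3.562 / 15.427 = 0.2309

0.231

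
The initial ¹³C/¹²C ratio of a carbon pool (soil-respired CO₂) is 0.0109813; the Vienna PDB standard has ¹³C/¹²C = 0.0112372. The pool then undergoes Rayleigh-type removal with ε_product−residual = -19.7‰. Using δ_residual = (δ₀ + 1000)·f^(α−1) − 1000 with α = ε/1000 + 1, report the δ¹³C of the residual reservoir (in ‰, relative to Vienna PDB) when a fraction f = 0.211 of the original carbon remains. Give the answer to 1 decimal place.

7.6‰

δ₀ = (0.0109813/0.0112372 − 1)×1000 = (0.977227 − 1)×1000 = -22.773‰
α − 1 = ε/1000 = -0.0197
f^(α−1) = 0.211^(-0.0197) = 1.031126
δ_res = (-22.773 + 1000) × 1.031126 − 1000 = 1007.644 − 1000 = 7.64‰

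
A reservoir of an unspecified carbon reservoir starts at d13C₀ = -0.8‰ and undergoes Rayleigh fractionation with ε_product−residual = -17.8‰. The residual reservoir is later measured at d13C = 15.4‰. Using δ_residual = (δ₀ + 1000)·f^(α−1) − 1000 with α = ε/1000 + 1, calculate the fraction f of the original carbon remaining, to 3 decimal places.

α − 1 = ε/1000 = -0.0178
(δ_res + 1000)/(δ₀ + 1000) = (15.4 + 1000)/(-0.8 + 1000) = 1015.4/999.2 = 1.016213
f = 1.016213^(1/-0.0178) = exp(ln(1.016213)/-0.0178) = exp(0.01608/-0.0178)
f = exp(-0.9035) = 0.4051

0.405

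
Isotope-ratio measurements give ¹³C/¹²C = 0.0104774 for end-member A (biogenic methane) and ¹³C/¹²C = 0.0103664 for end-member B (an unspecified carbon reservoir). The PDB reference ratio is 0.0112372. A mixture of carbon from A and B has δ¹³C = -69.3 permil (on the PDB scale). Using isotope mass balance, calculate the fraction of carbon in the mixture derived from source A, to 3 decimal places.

0.829

δ_A = (0.0104774/0.0112372 − 1)×1000 = (0.932385 − 1)×1000 = -67.615 permil
δ_B = (0.0103664/0.0112372 − 1)×1000 = (0.922507 − 1)×1000 = -77.493 permil
f_A = (δ_mix − δ_B)/(δ_A − δ_B) = (-69.3 − (-77.493))/(-67.615 − (-77.493))
f_A = 8.193 / 9.878 = 0.8294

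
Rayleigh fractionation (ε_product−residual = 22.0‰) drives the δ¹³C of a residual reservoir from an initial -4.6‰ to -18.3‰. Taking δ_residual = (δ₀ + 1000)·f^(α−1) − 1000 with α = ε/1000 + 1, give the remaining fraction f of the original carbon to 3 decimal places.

0.533

α − 1 = ε/1000 = 0.0220
(δ_res + 1000)/(δ₀ + 1000) = (-18.3 + 1000)/(-4.6 + 1000) = 981.7/995.4 = 0.986237
f = 0.986237^(1/0.0220) = exp(ln(0.986237)/0.0220) = exp(-0.01386/0.0220)
f = exp(-0.6300) = 0.5326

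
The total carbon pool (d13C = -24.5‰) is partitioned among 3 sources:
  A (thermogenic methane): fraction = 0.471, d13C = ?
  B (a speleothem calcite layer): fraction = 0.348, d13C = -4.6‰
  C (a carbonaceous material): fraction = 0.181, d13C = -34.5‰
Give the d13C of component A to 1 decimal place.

Isotope mass balance: δ_bulk = Σ fᵢ·δᵢ.
-24.5 = 0.471×δ_A + 0.348×(-4.6) + 0.181×(-34.5)
0.471·δ_A = -24.5 − (-7.845) = -16.655
δ_A = -16.655 / 0.471 = -35.36‰

-35.4‰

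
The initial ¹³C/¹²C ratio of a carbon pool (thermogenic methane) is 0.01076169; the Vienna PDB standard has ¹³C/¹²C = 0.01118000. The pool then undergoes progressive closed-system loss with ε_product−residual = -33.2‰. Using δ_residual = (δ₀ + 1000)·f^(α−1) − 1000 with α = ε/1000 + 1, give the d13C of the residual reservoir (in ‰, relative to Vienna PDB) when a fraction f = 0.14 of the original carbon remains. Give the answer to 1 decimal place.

δ₀ = (0.01076169/0.01118000 − 1)×1000 = (0.962584 − 1)×1000 = -37.416‰
α − 1 = ε/1000 = -0.0332
f^(α−1) = 0.14^(-0.0332) = 1.067452
δ_res = (-37.416 + 1000) × 1.067452 − 1000 = 1027.513 − 1000 = 27.51‰

27.5‰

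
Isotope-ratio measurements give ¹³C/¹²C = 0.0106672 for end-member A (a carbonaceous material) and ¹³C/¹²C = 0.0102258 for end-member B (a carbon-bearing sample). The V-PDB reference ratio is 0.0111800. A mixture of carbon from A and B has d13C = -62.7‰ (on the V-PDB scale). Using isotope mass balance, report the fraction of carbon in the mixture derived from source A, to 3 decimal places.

0.574

δ_A = (0.0106672/0.0111800 − 1)×1000 = (0.954132 − 1)×1000 = -45.868‰
δ_B = (0.0102258/0.0111800 − 1)×1000 = (0.914651 − 1)×1000 = -85.349‰
f_A = (δ_mix − δ_B)/(δ_A − δ_B) = (-62.7 − (-85.349))/(-45.868 − (-85.349))
f_A = 22.649 / 39.481 = 0.5737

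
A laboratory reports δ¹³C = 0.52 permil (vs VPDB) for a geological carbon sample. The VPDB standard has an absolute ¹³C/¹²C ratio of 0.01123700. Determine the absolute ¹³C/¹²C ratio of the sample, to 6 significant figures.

R_sample = R_standard × (δ¹³C/1000 + 1)
R_sample = 0.01123700 × (0.52/1000 + 1) = 0.01123700 × 1.000520
R_sample = 0.0112428

0.0112428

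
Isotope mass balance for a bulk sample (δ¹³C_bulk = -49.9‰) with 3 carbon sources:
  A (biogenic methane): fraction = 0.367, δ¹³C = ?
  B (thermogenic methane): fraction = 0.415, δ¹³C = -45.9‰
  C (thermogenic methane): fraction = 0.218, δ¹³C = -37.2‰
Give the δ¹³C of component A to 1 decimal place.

-62.0‰

Isotope mass balance: δ_bulk = Σ fᵢ·δᵢ.
-49.9 = 0.367×δ_A + 0.415×(-45.9) + 0.218×(-37.2)
0.367·δ_A = -49.9 − (-27.158) = -22.742
δ_A = -22.742 / 0.367 = -61.97‰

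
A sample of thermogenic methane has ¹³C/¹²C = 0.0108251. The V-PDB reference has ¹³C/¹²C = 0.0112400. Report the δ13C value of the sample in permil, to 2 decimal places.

δ13C = (R_sample / R_standard − 1) × 1000
R_sample / R_standard = 0.0108251 / 0.0112400 = 0.963087
δ13C = (0.963087 − 1) × 1000 = -36.913 permil

-36.91 permil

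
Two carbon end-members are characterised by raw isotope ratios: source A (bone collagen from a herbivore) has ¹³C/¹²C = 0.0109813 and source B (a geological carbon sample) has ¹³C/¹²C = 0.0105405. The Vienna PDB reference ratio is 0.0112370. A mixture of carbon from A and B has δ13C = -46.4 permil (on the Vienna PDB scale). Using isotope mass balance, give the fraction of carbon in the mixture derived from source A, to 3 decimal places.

0.397

δ_A = (0.0109813/0.0112370 − 1)×1000 = (0.977245 − 1)×1000 = -22.755 permil
δ_B = (0.0105405/0.0112370 − 1)×1000 = (0.938017 − 1)×1000 = -61.983 permil
f_A = (δ_mix − δ_B)/(δ_A − δ_B) = (-46.4 − (-61.983))/(-22.755 − (-61.983))
f_A = 15.583 / 39.228 = 0.3972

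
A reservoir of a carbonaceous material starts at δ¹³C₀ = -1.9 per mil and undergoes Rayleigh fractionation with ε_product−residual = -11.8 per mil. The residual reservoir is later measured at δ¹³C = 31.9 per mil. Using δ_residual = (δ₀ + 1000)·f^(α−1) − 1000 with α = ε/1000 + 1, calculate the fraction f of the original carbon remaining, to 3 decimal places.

0.059

α − 1 = ε/1000 = -0.0118
(δ_res + 1000)/(δ₀ + 1000) = (31.9 + 1000)/(-1.9 + 1000) = 1031.9/998.1 = 1.033864
f = 1.033864^(1/-0.0118) = exp(ln(1.033864)/-0.0118) = exp(0.03330/-0.0118)
f = exp(-2.8223) = 0.0595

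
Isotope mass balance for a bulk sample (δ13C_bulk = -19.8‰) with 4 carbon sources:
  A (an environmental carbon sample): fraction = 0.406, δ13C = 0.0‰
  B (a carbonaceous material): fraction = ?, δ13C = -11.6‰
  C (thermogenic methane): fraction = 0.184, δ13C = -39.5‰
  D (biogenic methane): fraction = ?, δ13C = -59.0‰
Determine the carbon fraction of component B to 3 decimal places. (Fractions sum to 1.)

0.246

Let f_B and f_D be the unknown fractions; fractions sum to 1 so f_B + f_D = 0.410.
Mass balance: Σ fᵢ·δᵢ = δ_bulk ⇒ f_B·(-11.6) + f_D·(-59.0) = -19.8 − (-7.268) = -12.532
Substitute f_D = 0.410 − f_B:
f_B·(-11.6 − -59.0) = -12.532 − 0.410×(-59.0) = 11.658
f_B = 11.658 / 47.4 = 0.2459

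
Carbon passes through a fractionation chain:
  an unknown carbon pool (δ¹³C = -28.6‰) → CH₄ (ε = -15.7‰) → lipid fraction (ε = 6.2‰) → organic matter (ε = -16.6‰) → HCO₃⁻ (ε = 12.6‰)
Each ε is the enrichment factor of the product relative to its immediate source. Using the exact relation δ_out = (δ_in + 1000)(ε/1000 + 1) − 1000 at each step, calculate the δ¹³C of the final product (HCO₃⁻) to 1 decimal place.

step 1: δ = (-28.60 + 1000)·(-15.7/1000 + 1) − 1000 = -43.85‰
step 2: δ = (-43.85 + 1000)·(6.2/1000 + 1) − 1000 = -37.92‰
step 3: δ = (-37.92 + 1000)·(-16.6/1000 + 1) − 1000 = -53.89‰
step 4: δ = (-53.89 + 1000)·(12.6/1000 + 1) − 1000 = -41.97‰

-42.0‰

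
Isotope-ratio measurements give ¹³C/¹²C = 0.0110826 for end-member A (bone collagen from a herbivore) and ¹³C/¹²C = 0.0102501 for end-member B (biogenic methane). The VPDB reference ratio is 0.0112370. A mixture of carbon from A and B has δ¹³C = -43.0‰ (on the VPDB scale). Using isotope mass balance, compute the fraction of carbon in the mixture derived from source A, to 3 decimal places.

δ_A = (0.0110826/0.0112370 − 1)×1000 = (0.986260 − 1)×1000 = -13.740‰
δ_B = (0.0102501/0.0112370 − 1)×1000 = (0.912174 − 1)×1000 = -87.826‰
f_A = (δ_mix − δ_B)/(δ_A − δ_B) = (-43.0 − (-87.826))/(-13.740 − (-87.826))
f_A = 44.826 / 74.086 = 0.6051

0.605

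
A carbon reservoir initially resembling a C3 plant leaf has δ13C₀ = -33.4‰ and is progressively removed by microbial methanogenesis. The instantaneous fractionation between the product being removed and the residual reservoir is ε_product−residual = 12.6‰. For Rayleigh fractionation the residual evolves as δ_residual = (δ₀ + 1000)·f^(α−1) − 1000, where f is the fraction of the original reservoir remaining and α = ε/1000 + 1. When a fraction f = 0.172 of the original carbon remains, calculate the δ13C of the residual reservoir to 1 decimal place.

-54.6‰

Rayleigh residual: δ_res = (δ₀ + 1000)·f^(α−1) − 1000
α = ε/1000 + 1 = 1.01260, so α − 1 = 0.01260
f^(α−1) = 0.172^(0.01260) = 0.978065
δ_res = (-33.4 + 1000) × 0.978065 − 1000 = 945.397 − 1000 = -54.60‰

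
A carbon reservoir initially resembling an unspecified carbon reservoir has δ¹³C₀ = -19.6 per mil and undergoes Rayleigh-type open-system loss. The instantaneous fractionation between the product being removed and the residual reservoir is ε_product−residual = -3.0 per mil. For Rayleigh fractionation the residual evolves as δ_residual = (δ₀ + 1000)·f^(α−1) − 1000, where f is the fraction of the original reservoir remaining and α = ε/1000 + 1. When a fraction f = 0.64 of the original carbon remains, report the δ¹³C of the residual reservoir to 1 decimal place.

-18.3 per mil

Rayleigh residual: δ_res = (δ₀ + 1000)·f^(α−1) − 1000
α = ε/1000 + 1 = 0.99700, so α − 1 = -0.00300
f^(α−1) = 0.64^(-0.00300) = 1.001340
δ_res = (-19.6 + 1000) × 1.001340 − 1000 = 981.713 − 1000 = -18.29 per mil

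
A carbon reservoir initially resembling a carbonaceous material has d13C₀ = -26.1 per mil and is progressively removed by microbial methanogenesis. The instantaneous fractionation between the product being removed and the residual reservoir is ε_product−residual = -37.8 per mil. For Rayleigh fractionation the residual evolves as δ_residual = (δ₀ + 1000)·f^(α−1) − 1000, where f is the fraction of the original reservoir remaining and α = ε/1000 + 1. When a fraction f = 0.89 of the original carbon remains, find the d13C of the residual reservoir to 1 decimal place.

-21.8 per mil

Rayleigh residual: δ_res = (δ₀ + 1000)·f^(α−1) − 1000
α = ε/1000 + 1 = 0.96220, so α − 1 = -0.03780
f^(α−1) = 0.89^(-0.03780) = 1.004415
δ_res = (-26.1 + 1000) × 1.004415 − 1000 = 978.199 − 1000 = -21.80 per mil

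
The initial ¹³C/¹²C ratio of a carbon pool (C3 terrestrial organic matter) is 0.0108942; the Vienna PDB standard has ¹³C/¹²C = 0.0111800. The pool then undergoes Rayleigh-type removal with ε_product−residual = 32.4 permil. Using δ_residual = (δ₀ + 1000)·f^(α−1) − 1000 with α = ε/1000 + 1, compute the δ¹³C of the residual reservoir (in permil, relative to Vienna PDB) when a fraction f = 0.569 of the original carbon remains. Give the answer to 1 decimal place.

-43.2 permil

δ₀ = (0.0108942/0.0111800 − 1)×1000 = (0.974436 − 1)×1000 = -25.564 permil
α − 1 = ε/1000 = 0.0324
f^(α−1) = 0.569^(0.0324) = 0.981896
δ_res = (-25.564 + 1000) × 0.981896 − 1000 = 956.796 − 1000 = -43.20 permil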